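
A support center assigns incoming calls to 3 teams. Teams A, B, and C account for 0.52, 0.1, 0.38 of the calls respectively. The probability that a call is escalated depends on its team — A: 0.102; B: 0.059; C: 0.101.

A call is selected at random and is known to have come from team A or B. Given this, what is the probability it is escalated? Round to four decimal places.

0.0951

Let S = {A, B}.
P(S) = 0.52 + 0.1 = 0.62.
P(E ∩ S) = 0.102·0.52 + 0.059·0.1 = 0.05304 + 0.0059 = 0.05894.
P(E | S) = 0.05894 / 0.62 = 0.095065…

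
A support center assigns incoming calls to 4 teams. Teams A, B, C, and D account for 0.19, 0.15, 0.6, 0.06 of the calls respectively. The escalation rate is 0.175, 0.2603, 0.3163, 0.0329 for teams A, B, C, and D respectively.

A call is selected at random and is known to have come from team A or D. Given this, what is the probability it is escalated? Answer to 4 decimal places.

P(E|S) ≈ 0.1409

Let S = {A, D}.
P(S) = 0.19 + 0.06 = 0.25.
P(E ∩ S) = 0.175·0.19 + 0.0329·0.06 = 0.03325 + 0.001974 = 0.035224.
P(E | S) = 0.035224 / 0.25 = 0.140896…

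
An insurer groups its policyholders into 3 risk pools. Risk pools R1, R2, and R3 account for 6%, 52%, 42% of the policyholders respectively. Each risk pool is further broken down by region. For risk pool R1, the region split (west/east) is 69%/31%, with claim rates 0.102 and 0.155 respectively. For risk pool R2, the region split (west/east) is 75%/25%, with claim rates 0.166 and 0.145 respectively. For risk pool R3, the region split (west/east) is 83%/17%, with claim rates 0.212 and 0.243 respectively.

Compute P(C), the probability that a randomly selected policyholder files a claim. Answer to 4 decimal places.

P(C|R1) = 0.69·0.102 + 0.31·0.155 = 0.07038 + 0.04805 = 0.11843
P(C|R2) = 0.75·0.166 + 0.25·0.145 = 0.1245 + 0.03625 = 0.16075
P(C|R3) = 0.83·0.212 + 0.17·0.243 = 0.17596 + 0.04131 = 0.21727
By total probability over the outer partition,
P(C) = 0.06·0.11843 + 0.52·0.16075 + 0.42·0.21727
      = 0.0071058 + 0.08359 + 0.0912534 = 0.1819492

0.1819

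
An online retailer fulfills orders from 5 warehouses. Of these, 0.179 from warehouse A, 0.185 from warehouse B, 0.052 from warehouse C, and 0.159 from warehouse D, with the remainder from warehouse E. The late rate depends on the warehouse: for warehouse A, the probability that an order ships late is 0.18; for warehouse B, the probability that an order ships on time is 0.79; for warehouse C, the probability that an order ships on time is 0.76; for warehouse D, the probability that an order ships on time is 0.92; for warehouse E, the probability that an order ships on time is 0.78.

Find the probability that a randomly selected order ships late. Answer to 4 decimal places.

P(L) ≈ 0.1898

P(E) = 1 − (0.179 + 0.185 + 0.052 + 0.159) = 0.425.
P(L|B) = 1 − 0.79 = 0.21.
P(L|C) = 1 − 0.76 = 0.24.
P(L|D) = 1 − 0.92 = 0.08.
P(L|E) = 1 − 0.78 = 0.22.
Using total probability over the partition,
P(L) = P(L|A)·P(A) + P(L|B)·P(B) + P(L|C)·P(C) + P(L|D)·P(D) + P(L|E)·P(E)
      = 0.18·0.179 + 0.21·0.185 + 0.24·0.052 + 0.08·0.159 + 0.22·0.425
      = 0.03222 + 0.03885 + 0.01248 + 0.01272 + 0.0935 = 0.18977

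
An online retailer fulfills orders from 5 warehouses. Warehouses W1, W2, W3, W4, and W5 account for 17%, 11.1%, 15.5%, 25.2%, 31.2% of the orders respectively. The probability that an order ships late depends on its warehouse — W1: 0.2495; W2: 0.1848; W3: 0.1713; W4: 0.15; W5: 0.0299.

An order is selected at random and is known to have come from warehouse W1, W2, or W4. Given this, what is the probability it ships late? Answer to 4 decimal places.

Let S = {W1, W2, W4}.
P(S) = 0.17 + 0.111 + 0.252 = 0.533.
P(L ∩ S) = 0.2495·0.17 + 0.1848·0.111 + 0.15·0.252 = 0.042415 + 0.0205128 + 0.0378 = 0.1007278.
P(L | S) = 0.1007278 / 0.533 = 0.188983…

P(L|S) ≈ 0.1890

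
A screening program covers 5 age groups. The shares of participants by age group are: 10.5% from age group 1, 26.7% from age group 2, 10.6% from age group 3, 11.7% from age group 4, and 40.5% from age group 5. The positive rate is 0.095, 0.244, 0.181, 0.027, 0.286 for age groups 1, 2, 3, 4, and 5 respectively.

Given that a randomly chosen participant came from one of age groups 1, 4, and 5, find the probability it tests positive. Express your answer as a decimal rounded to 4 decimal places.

0.2057

Let S = {1, 4, 5}.
P(S) = 0.105 + 0.117 + 0.405 = 0.627.
P(T ∩ S) = 0.095·0.105 + 0.027·0.117 + 0.286·0.405 = 0.009975 + 0.003159 + 0.11583 = 0.128964.
P(T | S) = 0.128964 / 0.627 = 0.205684…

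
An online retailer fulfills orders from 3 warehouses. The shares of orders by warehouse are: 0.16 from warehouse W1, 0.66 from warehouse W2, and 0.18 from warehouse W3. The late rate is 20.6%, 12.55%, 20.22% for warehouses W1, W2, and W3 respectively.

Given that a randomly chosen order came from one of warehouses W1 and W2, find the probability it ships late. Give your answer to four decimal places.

Let S = {W1, W2}.
P(S) = 0.16 + 0.66 = 0.82.
P(L ∩ S) = 0.206·0.16 + 0.1255·0.66 = 0.03296 + 0.08283 = 0.11579.
P(L | S) = 0.11579 / 0.82 = 0.141207…

0.1412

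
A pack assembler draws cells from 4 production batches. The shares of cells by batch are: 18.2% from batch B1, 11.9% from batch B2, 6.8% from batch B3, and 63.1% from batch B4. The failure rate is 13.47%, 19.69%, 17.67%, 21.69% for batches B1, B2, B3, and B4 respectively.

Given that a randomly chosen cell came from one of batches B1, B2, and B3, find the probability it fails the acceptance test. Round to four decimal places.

Let S = {B1, B2, B3}.
P(S) = 0.182 + 0.119 + 0.068 = 0.369.
P(F ∩ S) = 0.1347·0.182 + 0.1969·0.119 + 0.1767·0.068 = 0.0245154 + 0.0234311 + 0.0120156 = 0.0599621.
P(F | S) = 0.0599621 / 0.369 = 0.162499…

0.1625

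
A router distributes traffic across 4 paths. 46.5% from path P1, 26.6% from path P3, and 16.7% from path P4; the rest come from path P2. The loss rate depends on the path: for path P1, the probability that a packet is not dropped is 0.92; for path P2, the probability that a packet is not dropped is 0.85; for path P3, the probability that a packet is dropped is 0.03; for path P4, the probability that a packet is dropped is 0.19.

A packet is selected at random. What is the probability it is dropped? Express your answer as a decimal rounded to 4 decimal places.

0.0922

P(P2) = 1 − (0.465 + 0.266 + 0.167) = 0.102.
P(L|P1) = 1 − 0.92 = 0.08.
P(L|P2) = 1 − 0.85 = 0.15.
By the law of total probability,
P(L) = P(L|P1)·P(P1) + P(L|P2)·P(P2) + P(L|P3)·P(P3) + P(L|P4)·P(P4)
      = 0.08·0.465 + 0.15·0.102 + 0.03·0.266 + 0.19·0.167
      = 0.0372 + 0.0153 + 0.00798 + 0.03173 = 0.09221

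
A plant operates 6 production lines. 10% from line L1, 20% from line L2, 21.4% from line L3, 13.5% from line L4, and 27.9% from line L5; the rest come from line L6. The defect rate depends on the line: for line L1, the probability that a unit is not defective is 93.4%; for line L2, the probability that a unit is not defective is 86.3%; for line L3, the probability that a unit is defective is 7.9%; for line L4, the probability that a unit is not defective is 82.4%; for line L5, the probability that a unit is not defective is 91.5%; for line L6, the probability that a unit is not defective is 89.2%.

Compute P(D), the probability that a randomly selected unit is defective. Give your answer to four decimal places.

P(L6) = 1 − (0.1 + 0.2 + 0.214 + 0.135 + 0.279) = 0.072.
P(D|L1) = 1 − 0.934 = 0.066.
P(D|L2) = 1 − 0.863 = 0.137.
P(D|L4) = 1 − 0.824 = 0.176.
P(D|L5) = 1 − 0.915 = 0.085.
P(D|L6) = 1 − 0.892 = 0.108.
Summing over the partition,
P(D) = P(D|L1)·P(L1) + P(D|L2)·P(L2) + P(D|L3)·P(L3) + P(D|L4)·P(L4) + P(D|L5)·P(L5) + P(D|L6)·P(L6)
      = 0.066·0.1 + 0.137·0.2 + 0.079·0.214 + 0.176·0.135 + 0.085·0.279 + 0.108·0.072
      = 0.0066 + 0.0274 + 0.016906 + 0.02376 + 0.023715 + 0.007776 = 0.106157

0.1062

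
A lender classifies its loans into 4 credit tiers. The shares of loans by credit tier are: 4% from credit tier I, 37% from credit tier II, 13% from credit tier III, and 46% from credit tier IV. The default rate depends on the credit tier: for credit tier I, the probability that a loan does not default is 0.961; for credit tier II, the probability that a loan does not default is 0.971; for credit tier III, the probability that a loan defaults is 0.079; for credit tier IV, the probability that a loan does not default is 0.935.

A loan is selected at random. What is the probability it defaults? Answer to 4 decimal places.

P(D) ≈ 0.0525

P(D|I) = 1 − 0.961 = 0.039.
P(D|II) = 1 − 0.971 = 0.029.
P(D|IV) = 1 − 0.935 = 0.065.
By the law of total probability,
P(D) = P(D|I)·P(I) + P(D|II)·P(II) + P(D|III)·P(III) + P(D|IV)·P(IV)
      = 0.039·0.04 + 0.029·0.37 + 0.079·0.13 + 0.065·0.46
      = 0.00156 + 0.01073 + 0.01027 + 0.0299 = 0.05246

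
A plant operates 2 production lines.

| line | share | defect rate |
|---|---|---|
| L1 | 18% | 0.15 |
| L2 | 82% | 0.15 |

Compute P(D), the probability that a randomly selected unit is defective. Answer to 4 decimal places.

P(D) ≈ 0.1500

P(D) = P(D|L1)·P(L1) + P(D|L2)·P(L2)
      = 0.15·0.18 + 0.15·0.82
      = 0.027 + 0.123 = 0.15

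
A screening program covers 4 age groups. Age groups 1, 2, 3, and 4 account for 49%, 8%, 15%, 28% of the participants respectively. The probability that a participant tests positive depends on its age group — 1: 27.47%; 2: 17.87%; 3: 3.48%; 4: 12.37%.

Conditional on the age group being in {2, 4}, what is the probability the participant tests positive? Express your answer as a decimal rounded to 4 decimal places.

Let S = {2, 4}.
P(S) = 0.08 + 0.28 = 0.36.
P(T ∩ S) = 0.1787·0.08 + 0.1237·0.28 = 0.014296 + 0.034636 = 0.048932.
P(T | S) = 0.048932 / 0.36 = 0.135922…

0.1359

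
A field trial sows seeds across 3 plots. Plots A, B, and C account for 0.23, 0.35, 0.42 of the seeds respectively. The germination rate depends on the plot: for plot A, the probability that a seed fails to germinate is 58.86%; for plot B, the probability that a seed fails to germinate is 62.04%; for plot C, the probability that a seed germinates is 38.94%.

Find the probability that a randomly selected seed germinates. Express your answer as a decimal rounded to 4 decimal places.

P(G|A) = 1 − 0.5886 = 0.4114.
P(G|B) = 1 − 0.6204 = 0.3796.
By the law of total probability,
P(G) = P(G|A)·P(A) + P(G|B)·P(B) + P(G|C)·P(C)
      = 0.4114·0.23 + 0.3796·0.35 + 0.3894·0.42
      = 0.094622 + 0.13286 + 0.163548 = 0.39103

0.3910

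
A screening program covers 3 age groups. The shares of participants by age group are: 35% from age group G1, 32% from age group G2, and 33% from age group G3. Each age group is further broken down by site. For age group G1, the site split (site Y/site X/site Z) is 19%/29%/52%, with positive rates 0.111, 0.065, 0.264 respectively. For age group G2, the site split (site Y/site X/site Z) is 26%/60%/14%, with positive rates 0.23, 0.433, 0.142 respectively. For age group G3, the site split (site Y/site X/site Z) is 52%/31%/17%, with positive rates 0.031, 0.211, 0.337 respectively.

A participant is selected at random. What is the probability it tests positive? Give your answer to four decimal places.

P(T) ≈ 0.2165

P(T|G1) = 0.19·0.111 + 0.29·0.065 + 0.52·0.264 = 0.02109 + 0.01885 + 0.13728 = 0.17722
P(T|G2) = 0.26·0.23 + 0.6·0.433 + 0.14·0.142 = 0.0598 + 0.2598 + 0.01988 = 0.33948
P(T|G3) = 0.52·0.031 + 0.31·0.211 + 0.17·0.337 = 0.01612 + 0.06541 + 0.05729 = 0.13882
By total probability over the outer partition,
P(T) = 0.35·0.17722 + 0.32·0.33948 + 0.33·0.13882
      = 0.062027 + 0.1086336 + 0.0458106 = 0.2164712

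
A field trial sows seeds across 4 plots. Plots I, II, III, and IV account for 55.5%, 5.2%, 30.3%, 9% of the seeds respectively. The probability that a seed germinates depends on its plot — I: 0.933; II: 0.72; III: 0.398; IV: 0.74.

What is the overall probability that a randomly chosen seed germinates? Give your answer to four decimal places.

P(G) ≈ 0.7424

Summing over the partition,
P(G) = P(G|I)·P(I) + P(G|II)·P(II) + P(G|III)·P(III) + P(G|IV)·P(IV)
      = 0.933·0.555 + 0.72·0.052 + 0.398·0.303 + 0.74·0.09
      = 0.517815 + 0.03744 + 0.120594 + 0.0666 = 0.742449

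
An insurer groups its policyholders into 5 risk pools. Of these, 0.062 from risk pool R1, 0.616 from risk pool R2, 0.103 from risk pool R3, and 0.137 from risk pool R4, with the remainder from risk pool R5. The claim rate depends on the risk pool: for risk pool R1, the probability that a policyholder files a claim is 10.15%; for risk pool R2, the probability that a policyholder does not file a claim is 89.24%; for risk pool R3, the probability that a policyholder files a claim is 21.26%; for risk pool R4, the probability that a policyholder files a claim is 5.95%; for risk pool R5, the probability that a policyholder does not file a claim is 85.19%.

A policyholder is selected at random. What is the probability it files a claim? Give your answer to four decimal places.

P(C) ≈ 0.1148

P(R5) = 1 − (0.062 + 0.616 + 0.103 + 0.137) = 0.082.
P(C|R2) = 1 − 0.8924 = 0.1076.
P(C|R5) = 1 − 0.8519 = 0.1481.
Summing over the partition,
P(C) = P(C|R1)·P(R1) + P(C|R2)·P(R2) + P(C|R3)·P(R3) + P(C|R4)·P(R4) + P(C|R5)·P(R5)
      = 0.1015·0.062 + 0.1076·0.616 + 0.2126·0.103 + 0.0595·0.137 + 0.1481·0.082
      = 0.006293 + 0.0662816 + 0.0218978 + 0.0081515 + 0.0121442 = 0.1147681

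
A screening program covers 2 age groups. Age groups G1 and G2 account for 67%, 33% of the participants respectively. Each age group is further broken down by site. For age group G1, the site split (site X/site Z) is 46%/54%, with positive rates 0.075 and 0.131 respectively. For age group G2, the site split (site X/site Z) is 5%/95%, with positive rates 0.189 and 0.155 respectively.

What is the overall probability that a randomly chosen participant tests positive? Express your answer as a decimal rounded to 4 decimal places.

P(T|G1) = 0.46·0.075 + 0.54·0.131 = 0.0345 + 0.07074 = 0.10524
P(T|G2) = 0.05·0.189 + 0.95·0.155 = 0.00945 + 0.14725 = 0.1567
Then overall,
P(T) = 0.67·0.10524 + 0.33·0.1567
      = 0.0705108 + 0.051711 = 0.1222218

P(T) ≈ 0.1222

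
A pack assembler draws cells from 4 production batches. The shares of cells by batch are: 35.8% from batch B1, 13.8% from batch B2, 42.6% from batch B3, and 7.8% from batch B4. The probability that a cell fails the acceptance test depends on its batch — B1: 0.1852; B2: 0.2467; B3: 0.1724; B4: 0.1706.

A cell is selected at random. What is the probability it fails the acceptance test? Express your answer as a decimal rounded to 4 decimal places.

0.1871

Using total probability over the partition,
P(F) = P(F|B1)·P(B1) + P(F|B2)·P(B2) + P(F|B3)·P(B3) + P(F|B4)·P(B4)
      = 0.1852·0.358 + 0.2467·0.138 + 0.1724·0.426 + 0.1706·0.078
      = 0.0663016 + 0.0340446 + 0.0734424 + 0.0133068 = 0.1870954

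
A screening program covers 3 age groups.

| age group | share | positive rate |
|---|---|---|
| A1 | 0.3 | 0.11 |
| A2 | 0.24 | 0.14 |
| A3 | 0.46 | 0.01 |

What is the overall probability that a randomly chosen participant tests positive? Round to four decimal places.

0.0712

P(T) = P(T|A1)·P(A1) + P(T|A2)·P(A2) + P(T|A3)·P(A3)
      = 0.11·0.3 + 0.14·0.24 + 0.01·0.46
      = 0.033 + 0.0336 + 0.0046 = 0.0712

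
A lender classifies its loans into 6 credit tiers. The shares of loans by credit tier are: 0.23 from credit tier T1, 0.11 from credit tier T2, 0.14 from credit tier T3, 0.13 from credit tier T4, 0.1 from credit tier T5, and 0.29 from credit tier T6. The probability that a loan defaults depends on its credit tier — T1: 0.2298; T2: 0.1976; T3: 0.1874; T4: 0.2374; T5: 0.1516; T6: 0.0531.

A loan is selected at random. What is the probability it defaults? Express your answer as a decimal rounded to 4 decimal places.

P(D) ≈ 0.1622

Summing over the partition,
P(D) = P(D|T1)·P(T1) + P(D|T2)·P(T2) + P(D|T3)·P(T3) + P(D|T4)·P(T4) + P(D|T5)·P(T5) + P(D|T6)·P(T6)
      = 0.2298·0.23 + 0.1976·0.11 + 0.1874·0.14 + 0.2374·0.13 + 0.1516·0.1 + 0.0531·0.29
      = 0.052854 + 0.021736 + 0.026236 + 0.030862 + 0.01516 + 0.015399 = 0.162247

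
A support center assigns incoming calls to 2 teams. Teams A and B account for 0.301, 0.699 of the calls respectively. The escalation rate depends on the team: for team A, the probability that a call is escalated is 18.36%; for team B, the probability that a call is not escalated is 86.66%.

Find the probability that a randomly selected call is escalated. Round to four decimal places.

P(E|B) = 1 − 0.8666 = 0.1334.
Using total probability over the partition,
P(E) = P(E|A)·P(A) + P(E|B)·P(B)
      = 0.1836·0.301 + 0.1334·0.699
      = 0.0552636 + 0.0932466 = 0.1485102

P(E) ≈ 0.1485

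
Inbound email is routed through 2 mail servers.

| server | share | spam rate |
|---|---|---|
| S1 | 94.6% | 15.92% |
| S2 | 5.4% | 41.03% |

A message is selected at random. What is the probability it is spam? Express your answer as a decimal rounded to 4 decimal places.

By the law of total probability,
P(S) = P(S|S1)·P(S1) + P(S|S2)·P(S2)
      = 0.1592·0.946 + 0.4103·0.054
      = 0.1506032 + 0.0221562 = 0.1727594

P(S) ≈ 0.1728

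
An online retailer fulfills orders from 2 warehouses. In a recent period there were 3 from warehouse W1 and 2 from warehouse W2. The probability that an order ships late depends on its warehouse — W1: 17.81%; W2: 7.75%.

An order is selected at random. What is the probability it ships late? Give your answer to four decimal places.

Total: 3 + 2 = 5.
P(W1) = 3/5 = 0.6. P(W2) = 2/5 = 0.4.
Using total probability over the partition,
P(L) = P(L|W1)·P(W1) + P(L|W2)·P(W2)
      = 0.1781·0.6 + 0.0775·0.4
      = 0.10686 + 0.031 = 0.13786

P(L) ≈ 0.1379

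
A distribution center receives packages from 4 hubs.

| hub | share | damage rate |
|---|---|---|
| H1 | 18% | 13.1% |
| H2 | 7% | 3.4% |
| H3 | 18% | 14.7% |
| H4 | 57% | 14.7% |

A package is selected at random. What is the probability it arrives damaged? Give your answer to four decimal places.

P(D) = P(D|H1)·P(H1) + P(D|H2)·P(H2) + P(D|H3)·P(H3) + P(D|H4)·P(H4)
      = 0.131·0.18 + 0.034·0.07 + 0.147·0.18 + 0.147·0.57
      = 0.02358 + 0.00238 + 0.02646 + 0.08379 = 0.13621

0.1362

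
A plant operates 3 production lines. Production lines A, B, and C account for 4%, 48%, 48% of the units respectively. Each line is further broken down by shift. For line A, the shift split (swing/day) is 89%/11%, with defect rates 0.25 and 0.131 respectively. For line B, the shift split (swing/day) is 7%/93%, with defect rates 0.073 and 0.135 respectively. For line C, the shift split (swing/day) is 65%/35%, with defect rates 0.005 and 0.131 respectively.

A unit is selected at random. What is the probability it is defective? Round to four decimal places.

P(D|A) = 0.89·0.25 + 0.11·0.131 = 0.2225 + 0.01441 = 0.23691
P(D|B) = 0.07·0.073 + 0.93·0.135 = 0.00511 + 0.12555 = 0.13066
P(D|C) = 0.65·0.005 + 0.35·0.131 = 0.00325 + 0.04585 = 0.0491
By total probability over the outer partition,
P(D) = 0.04·0.23691 + 0.48·0.13066 + 0.48·0.0491
      = 0.0094764 + 0.0627168 + 0.023568 = 0.0957612

0.0958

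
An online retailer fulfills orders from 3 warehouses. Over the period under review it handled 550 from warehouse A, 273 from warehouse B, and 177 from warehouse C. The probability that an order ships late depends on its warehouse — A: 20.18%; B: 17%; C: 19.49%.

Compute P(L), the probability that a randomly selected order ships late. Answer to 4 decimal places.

Total: 550 + 273 + 177 = 1000.
P(A) = 550/1000 = 0.55. P(B) = 273/1000 = 0.273. P(C) = 177/1000 = 0.177.
P(L) = P(L|A)·P(A) + P(L|B)·P(B) + P(L|C)·P(C)
      = 0.2018·0.55 + 0.17·0.273 + 0.1949·0.177
      = 0.11099 + 0.04641 + 0.0344973 = 0.1918973

P(L) ≈ 0.1919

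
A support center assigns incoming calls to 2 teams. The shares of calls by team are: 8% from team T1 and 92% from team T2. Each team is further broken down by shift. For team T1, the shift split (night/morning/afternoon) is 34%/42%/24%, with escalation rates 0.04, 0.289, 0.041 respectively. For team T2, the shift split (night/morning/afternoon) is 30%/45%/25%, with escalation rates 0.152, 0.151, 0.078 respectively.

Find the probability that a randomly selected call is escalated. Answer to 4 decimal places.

P(E) ≈ 0.1340

P(E|T1) = 0.34·0.04 + 0.42·0.289 + 0.24·0.041 = 0.0136 + 0.12138 + 0.00984 = 0.14482
P(E|T2) = 0.3·0.152 + 0.45·0.151 + 0.25·0.078 = 0.0456 + 0.06795 + 0.0195 = 0.13305
By total probability over the outer partition,
P(E) = 0.08·0.14482 + 0.92·0.13305
      = 0.0115856 + 0.122406 = 0.1339916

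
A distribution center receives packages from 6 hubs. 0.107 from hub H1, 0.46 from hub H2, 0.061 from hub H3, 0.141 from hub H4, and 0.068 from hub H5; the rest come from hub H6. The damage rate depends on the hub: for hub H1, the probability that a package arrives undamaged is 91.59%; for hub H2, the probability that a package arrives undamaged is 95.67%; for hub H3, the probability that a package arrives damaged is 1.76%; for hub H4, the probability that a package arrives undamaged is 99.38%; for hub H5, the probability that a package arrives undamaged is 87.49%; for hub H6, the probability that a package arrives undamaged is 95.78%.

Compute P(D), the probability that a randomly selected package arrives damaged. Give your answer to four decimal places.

0.0462

P(H6) = 1 − (0.107 + 0.46 + 0.061 + 0.141 + 0.068) = 0.163.
P(D|H1) = 1 − 0.9159 = 0.0841.
P(D|H2) = 1 − 0.9567 = 0.0433.
P(D|H4) = 1 − 0.9938 = 0.0062.
P(D|H5) = 1 − 0.8749 = 0.1251.
P(D|H6) = 1 − 0.9578 = 0.0422.
P(D) = P(D|H1)·P(H1) + P(D|H2)·P(H2) + P(D|H3)·P(H3) + P(D|H4)·P(H4) + P(D|H5)·P(H5) + P(D|H6)·P(H6)
      = 0.0841·0.107 + 0.0433·0.46 + 0.0176·0.061 + 0.0062·0.141 + 0.1251·0.068 + 0.0422·0.163
      = 0.0089987 + 0.019918 + 0.0010736 + 0.0008742 + 0.0085068 + 0.0068786 = 0.0462499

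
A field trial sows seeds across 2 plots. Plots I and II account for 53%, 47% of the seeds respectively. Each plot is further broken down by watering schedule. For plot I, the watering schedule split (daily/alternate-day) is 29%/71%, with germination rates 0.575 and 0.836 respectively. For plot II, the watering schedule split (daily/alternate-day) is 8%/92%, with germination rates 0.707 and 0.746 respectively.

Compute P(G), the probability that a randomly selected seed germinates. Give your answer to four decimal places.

P(G|I) = 0.29·0.575 + 0.71·0.836 = 0.16675 + 0.59356 = 0.76031
P(G|II) = 0.08·0.707 + 0.92·0.746 = 0.05656 + 0.68632 = 0.74288
Then overall,
P(G) = 0.53·0.76031 + 0.47·0.74288
      = 0.4029643 + 0.3491536 = 0.7521179

P(G) ≈ 0.7521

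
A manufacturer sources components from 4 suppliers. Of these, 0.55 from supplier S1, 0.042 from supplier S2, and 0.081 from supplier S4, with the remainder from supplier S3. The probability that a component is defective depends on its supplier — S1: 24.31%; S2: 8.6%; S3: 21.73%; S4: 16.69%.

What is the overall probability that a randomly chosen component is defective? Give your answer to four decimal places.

P(D) ≈ 0.2219

P(S3) = 1 − (0.55 + 0.042 + 0.081) = 0.327.
P(D) = P(D|S1)·P(S1) + P(D|S2)·P(S2) + P(D|S3)·P(S3) + P(D|S4)·P(S4)
      = 0.2431·0.55 + 0.086·0.042 + 0.2173·0.327 + 0.1669·0.081
      = 0.133705 + 0.003612 + 0.0710571 + 0.0135189 = 0.221893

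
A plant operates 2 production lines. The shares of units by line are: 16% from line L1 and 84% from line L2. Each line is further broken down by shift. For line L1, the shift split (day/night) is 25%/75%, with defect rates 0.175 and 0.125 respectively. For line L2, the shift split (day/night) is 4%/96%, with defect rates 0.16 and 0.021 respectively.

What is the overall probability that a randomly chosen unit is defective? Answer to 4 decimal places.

P(D) ≈ 0.0443

P(D|L1) = 0.25·0.175 + 0.75·0.125 = 0.04375 + 0.09375 = 0.1375
P(D|L2) = 0.04·0.16 + 0.96·0.021 = 0.0064 + 0.02016 = 0.02656
Then overall,
P(D) = 0.16·0.1375 + 0.84·0.02656
      = 0.022 + 0.0223104 = 0.0443104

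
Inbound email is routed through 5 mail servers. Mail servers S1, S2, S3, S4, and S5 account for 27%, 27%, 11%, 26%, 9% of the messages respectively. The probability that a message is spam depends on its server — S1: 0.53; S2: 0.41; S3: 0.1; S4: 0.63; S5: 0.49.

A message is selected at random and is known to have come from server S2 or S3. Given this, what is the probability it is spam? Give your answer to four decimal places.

P(S|J) ≈ 0.3203

Let J = {S2, S3}.
P(J) = 0.27 + 0.11 = 0.38.
P(S ∩ J) = 0.41·0.27 + 0.1·0.11 = 0.1107 + 0.011 = 0.1217.
P(S | J) = 0.1217 / 0.38 = 0.320263…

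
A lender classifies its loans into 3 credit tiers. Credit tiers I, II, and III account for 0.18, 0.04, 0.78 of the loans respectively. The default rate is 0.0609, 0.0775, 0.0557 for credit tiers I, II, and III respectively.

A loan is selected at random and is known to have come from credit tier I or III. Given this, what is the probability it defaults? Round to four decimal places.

0.0567

Let S = {I, III}.
P(S) = 0.18 + 0.78 = 0.96.
P(D ∩ S) = 0.0609·0.18 + 0.0557·0.78 = 0.010962 + 0.043446 = 0.054408.
P(D | S) = 0.054408 / 0.96 = 0.056675…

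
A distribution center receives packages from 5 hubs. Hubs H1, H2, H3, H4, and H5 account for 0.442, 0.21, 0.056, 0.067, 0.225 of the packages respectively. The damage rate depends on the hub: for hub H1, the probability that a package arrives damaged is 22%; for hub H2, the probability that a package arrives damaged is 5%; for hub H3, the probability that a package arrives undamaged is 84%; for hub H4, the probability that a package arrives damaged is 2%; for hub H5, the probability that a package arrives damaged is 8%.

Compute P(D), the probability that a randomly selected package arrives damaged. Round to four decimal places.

P(D|H3) = 1 − 0.84 = 0.16.
P(D) = P(D|H1)·P(H1) + P(D|H2)·P(H2) + P(D|H3)·P(H3) + P(D|H4)·P(H4) + P(D|H5)·P(H5)
      = 0.22·0.442 + 0.05·0.21 + 0.16·0.056 + 0.02·0.067 + 0.08·0.225
      = 0.09724 + 0.0105 + 0.00896 + 0.00134 + 0.018 = 0.13604

0.1360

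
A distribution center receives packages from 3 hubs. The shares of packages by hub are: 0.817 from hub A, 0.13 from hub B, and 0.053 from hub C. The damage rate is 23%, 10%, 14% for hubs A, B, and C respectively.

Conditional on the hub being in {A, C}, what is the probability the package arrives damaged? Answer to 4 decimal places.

0.2245

Let S = {A, C}.
P(S) = 0.817 + 0.053 = 0.87.
P(D ∩ S) = 0.23·0.817 + 0.14·0.053 = 0.18791 + 0.00742 = 0.19533.
P(D | S) = 0.19533 / 0.87 = 0.224517…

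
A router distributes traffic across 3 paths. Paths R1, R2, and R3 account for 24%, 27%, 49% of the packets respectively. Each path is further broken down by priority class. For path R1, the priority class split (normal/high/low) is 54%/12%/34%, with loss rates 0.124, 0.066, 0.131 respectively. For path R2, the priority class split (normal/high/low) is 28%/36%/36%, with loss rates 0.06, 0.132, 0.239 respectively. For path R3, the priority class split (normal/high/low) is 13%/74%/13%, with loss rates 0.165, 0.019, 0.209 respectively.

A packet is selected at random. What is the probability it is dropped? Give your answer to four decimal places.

P(L|R1) = 0.54·0.124 + 0.12·0.066 + 0.34·0.131 = 0.06696 + 0.00792 + 0.04454 = 0.11942
P(L|R2) = 0.28·0.06 + 0.36·0.132 + 0.36·0.239 = 0.0168 + 0.04752 + 0.08604 = 0.15036
P(L|R3) = 0.13·0.165 + 0.74·0.019 + 0.13·0.209 = 0.02145 + 0.01406 + 0.02717 = 0.06268
Then overall,
P(L) = 0.24·0.11942 + 0.27·0.15036 + 0.49·0.06268
      = 0.0286608 + 0.0405972 + 0.0307132 = 0.0999712

0.1000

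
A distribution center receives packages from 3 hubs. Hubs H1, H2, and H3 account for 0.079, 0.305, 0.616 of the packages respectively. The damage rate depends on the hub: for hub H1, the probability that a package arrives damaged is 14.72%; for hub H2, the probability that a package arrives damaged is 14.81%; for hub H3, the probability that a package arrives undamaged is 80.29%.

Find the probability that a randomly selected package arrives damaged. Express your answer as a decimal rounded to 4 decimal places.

P(D|H3) = 1 − 0.8029 = 0.1971.
P(D) = P(D|H1)·P(H1) + P(D|H2)·P(H2) + P(D|H3)·P(H3)
      = 0.1472·0.079 + 0.1481·0.305 + 0.1971·0.616
      = 0.0116288 + 0.0451705 + 0.1214136 = 0.1782129

P(D) ≈ 0.1782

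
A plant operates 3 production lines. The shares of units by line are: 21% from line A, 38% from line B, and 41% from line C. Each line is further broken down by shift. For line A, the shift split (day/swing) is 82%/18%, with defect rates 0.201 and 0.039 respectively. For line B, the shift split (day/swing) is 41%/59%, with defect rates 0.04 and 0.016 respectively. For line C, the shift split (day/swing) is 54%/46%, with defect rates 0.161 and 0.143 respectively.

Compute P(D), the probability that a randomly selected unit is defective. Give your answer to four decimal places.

P(D|A) = 0.82·0.201 + 0.18·0.039 = 0.16482 + 0.00702 = 0.17184
P(D|B) = 0.41·0.04 + 0.59·0.016 = 0.0164 + 0.00944 = 0.02584
P(D|C) = 0.54·0.161 + 0.46·0.143 = 0.08694 + 0.06578 = 0.15272
Then overall,
P(D) = 0.21·0.17184 + 0.38·0.02584 + 0.41·0.15272
      = 0.0360864 + 0.0098192 + 0.0626152 = 0.1085208

P(D) ≈ 0.1085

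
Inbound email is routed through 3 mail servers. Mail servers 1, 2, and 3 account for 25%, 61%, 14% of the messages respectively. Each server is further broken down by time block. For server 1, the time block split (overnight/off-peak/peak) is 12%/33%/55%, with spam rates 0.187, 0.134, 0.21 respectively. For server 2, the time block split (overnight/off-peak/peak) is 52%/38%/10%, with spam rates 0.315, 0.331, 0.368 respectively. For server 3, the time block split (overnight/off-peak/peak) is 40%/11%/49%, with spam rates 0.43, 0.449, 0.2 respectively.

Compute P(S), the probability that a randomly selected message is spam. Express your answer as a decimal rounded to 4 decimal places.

0.2893

P(S|1) = 0.12·0.187 + 0.33·0.134 + 0.55·0.21 = 0.02244 + 0.04422 + 0.1155 = 0.18216
P(S|2) = 0.52·0.315 + 0.38·0.331 + 0.1·0.368 = 0.1638 + 0.12578 + 0.0368 = 0.32638
P(S|3) = 0.4·0.43 + 0.11·0.449 + 0.49·0.2 = 0.172 + 0.04939 + 0.098 = 0.31939
Then overall,
P(S) = 0.25·0.18216 + 0.61·0.32638 + 0.14·0.31939
      = 0.04554 + 0.1990918 + 0.0447146 = 0.2893464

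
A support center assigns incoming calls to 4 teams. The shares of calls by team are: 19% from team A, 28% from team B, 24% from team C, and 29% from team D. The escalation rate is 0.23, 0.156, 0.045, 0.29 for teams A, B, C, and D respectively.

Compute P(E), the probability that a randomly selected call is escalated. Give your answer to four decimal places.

P(E) = P(E|A)·P(A) + P(E|B)·P(B) + P(E|C)·P(C) + P(E|D)·P(D)
      = 0.23·0.19 + 0.156·0.28 + 0.045·0.24 + 0.29·0.29
      = 0.0437 + 0.04368 + 0.0108 + 0.0841 = 0.18228

P(E) ≈ 0.1823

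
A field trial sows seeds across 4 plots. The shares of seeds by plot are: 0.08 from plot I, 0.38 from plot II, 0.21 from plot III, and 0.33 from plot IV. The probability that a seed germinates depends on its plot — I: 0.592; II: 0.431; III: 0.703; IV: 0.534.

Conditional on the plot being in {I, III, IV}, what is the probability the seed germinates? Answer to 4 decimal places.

P(G|S) ≈ 0.5987

Let S = {I, III, IV}.
P(S) = 0.08 + 0.21 + 0.33 = 0.62.
P(G ∩ S) = 0.592·0.08 + 0.703·0.21 + 0.534·0.33 = 0.04736 + 0.14763 + 0.17622 = 0.37121.
P(G | S) = 0.37121 / 0.62 = 0.598726…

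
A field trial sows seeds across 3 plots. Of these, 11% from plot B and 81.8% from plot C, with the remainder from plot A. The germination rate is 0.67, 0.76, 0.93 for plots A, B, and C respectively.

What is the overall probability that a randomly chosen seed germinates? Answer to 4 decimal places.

0.8926

P(A) = 1 − (0.11 + 0.818) = 0.072.
P(G) = P(G|A)·P(A) + P(G|B)·P(B) + P(G|C)·P(C)
      = 0.67·0.072 + 0.76·0.11 + 0.93·0.818
      = 0.04824 + 0.0836 + 0.76074 = 0.89258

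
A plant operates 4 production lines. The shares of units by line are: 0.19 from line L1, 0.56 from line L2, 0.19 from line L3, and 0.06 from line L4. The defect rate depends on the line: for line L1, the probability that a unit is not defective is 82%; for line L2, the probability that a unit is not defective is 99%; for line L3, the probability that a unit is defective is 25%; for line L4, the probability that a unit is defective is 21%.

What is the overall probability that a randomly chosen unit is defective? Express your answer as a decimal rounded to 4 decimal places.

P(D|L1) = 1 − 0.82 = 0.18.
P(D|L2) = 1 − 0.99 = 0.01.
P(D) = P(D|L1)·P(L1) + P(D|L2)·P(L2) + P(D|L3)·P(L3) + P(D|L4)·P(L4)
      = 0.18·0.19 + 0.01·0.56 + 0.25·0.19 + 0.21·0.06
      = 0.0342 + 0.0056 + 0.0475 + 0.0126 = 0.0999

0.0999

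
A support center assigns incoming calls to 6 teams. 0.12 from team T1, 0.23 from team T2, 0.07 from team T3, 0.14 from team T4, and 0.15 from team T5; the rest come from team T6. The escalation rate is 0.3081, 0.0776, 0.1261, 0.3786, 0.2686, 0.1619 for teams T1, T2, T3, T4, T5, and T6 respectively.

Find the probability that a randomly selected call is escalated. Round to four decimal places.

P(T6) = 1 − (0.12 + 0.23 + 0.07 + 0.14 + 0.15) = 0.29.
By the law of total probability,
P(E) = P(E|T1)·P(T1) + P(E|T2)·P(T2) + P(E|T3)·P(T3) + P(E|T4)·P(T4) + P(E|T5)·P(T5) + P(E|T6)·P(T6)
      = 0.3081·0.12 + 0.0776·0.23 + 0.1261·0.07 + 0.3786·0.14 + 0.2686·0.15 + 0.1619·0.29
      = 0.036972 + 0.017848 + 0.008827 + 0.053004 + 0.04029 + 0.046951 = 0.203892

0.2039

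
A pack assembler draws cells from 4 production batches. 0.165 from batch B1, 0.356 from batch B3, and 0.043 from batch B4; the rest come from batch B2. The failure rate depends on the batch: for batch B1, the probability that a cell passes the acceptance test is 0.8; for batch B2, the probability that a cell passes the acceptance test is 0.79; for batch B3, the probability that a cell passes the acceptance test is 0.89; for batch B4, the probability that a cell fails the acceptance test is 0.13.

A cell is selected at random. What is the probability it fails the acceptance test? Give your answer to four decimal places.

0.1693

P(B2) = 1 − (0.165 + 0.356 + 0.043) = 0.436.
P(F|B1) = 1 − 0.8 = 0.2.
P(F|B2) = 1 − 0.79 = 0.21.
P(F|B3) = 1 − 0.89 = 0.11.
P(F) = P(F|B1)·P(B1) + P(F|B2)·P(B2) + P(F|B3)·P(B3) + P(F|B4)·P(B4)
      = 0.2·0.165 + 0.21·0.436 + 0.11·0.356 + 0.13·0.043
      = 0.033 + 0.09156 + 0.03916 + 0.00559 = 0.16931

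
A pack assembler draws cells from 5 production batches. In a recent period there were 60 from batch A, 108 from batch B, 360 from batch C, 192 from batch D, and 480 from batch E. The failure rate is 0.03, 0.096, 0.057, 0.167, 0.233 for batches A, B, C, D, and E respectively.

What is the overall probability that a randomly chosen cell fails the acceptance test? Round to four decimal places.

0.1472

Total: 60 + 108 + 360 + 192 + 480 = 1200.
P(A) = 60/1200 = 0.05. P(B) = 108/1200 = 0.09. P(C) = 360/1200 = 0.3. P(D) = 192/1200 = 0.16. P(E) = 480/1200 = 0.4.
P(F) = P(F|A)·P(A) + P(F|B)·P(B) + P(F|C)·P(C) + P(F|D)·P(D) + P(F|E)·P(E)
      = 0.03·0.05 + 0.096·0.09 + 0.057·0.3 + 0.167·0.16 + 0.233·0.4
      = 0.0015 + 0.00864 + 0.0171 + 0.02672 + 0.0932 = 0.14716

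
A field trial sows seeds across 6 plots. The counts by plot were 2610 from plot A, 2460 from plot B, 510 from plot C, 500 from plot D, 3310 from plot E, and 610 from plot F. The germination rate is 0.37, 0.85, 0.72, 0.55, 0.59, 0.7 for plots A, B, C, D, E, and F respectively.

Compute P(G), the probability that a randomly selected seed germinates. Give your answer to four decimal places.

0.6079

Total: 2610 + 2460 + 510 + 500 + 3310 + 610 = 10000.
P(A) = 2610/10000 = 0.261. P(B) = 2460/10000 = 0.246. P(C) = 510/10000 = 0.051. P(D) = 500/10000 = 0.05. P(E) = 3310/10000 = 0.331. P(F) = 610/10000 = 0.061.
P(G) = P(G|A)·P(A) + P(G|B)·P(B) + P(G|C)·P(C) + P(G|D)·P(D) + P(G|E)·P(E) + P(G|F)·P(F)
      = 0.37·0.261 + 0.85·0.246 + 0.72·0.051 + 0.55·0.05 + 0.59·0.331 + 0.7·0.061
      = 0.09657 + 0.2091 + 0.03672 + 0.0275 + 0.19529 + 0.0427 = 0.60788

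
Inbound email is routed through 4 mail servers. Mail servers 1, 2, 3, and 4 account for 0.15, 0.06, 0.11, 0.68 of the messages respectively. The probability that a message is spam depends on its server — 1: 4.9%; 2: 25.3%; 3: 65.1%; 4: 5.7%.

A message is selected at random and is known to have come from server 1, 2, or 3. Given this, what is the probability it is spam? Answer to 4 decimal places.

Let J = {1, 2, 3}.
P(J) = 0.15 + 0.06 + 0.11 = 0.32.
P(S ∩ J) = 0.049·0.15 + 0.253·0.06 + 0.651·0.11 = 0.00735 + 0.01518 + 0.07161 = 0.09414.
P(S | J) = 0.09414 / 0.32 = 0.294188…

0.2942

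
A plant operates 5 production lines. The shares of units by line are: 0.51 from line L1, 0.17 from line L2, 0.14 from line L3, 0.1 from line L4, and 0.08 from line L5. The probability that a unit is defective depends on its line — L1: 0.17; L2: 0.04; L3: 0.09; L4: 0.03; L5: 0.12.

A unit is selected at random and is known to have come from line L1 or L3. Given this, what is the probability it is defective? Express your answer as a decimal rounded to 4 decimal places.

P(D|S) ≈ 0.1528

Let S = {L1, L3}.
P(S) = 0.51 + 0.14 = 0.65.
P(D ∩ S) = 0.17·0.51 + 0.09·0.14 = 0.0867 + 0.0126 = 0.0993.
P(D | S) = 0.0993 / 0.65 = 0.152769…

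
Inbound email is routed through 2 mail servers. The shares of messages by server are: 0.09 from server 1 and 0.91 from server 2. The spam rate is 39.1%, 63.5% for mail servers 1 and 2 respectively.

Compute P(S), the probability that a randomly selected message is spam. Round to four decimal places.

P(S) ≈ 0.6130

Using total probability over the partition,
P(S) = P(S|1)·P(1) + P(S|2)·P(2)
      = 0.391·0.09 + 0.635·0.91
      = 0.03519 + 0.57785 = 0.61304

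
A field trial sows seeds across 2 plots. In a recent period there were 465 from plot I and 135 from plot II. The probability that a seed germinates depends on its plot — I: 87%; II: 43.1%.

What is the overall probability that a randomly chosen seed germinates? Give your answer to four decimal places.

P(G) ≈ 0.7712

Total: 465 + 135 = 600.
P(I) = 465/600 = 0.775. P(II) = 135/600 = 0.225.
P(G) = P(G|I)·P(I) + P(G|II)·P(II)
      = 0.87·0.775 + 0.431·0.225
      = 0.67425 + 0.096975 = 0.771225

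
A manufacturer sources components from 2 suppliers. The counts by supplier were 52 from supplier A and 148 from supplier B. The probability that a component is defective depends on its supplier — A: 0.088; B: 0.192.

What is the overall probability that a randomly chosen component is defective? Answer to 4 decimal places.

Total: 52 + 148 = 200.
P(A) = 52/200 = 0.26. P(B) = 148/200 = 0.74.
By the law of total probability,
P(D) = P(D|A)·P(A) + P(D|B)·P(B)
      = 0.088·0.26 + 0.192·0.74
      = 0.02288 + 0.14208 = 0.16496

0.1650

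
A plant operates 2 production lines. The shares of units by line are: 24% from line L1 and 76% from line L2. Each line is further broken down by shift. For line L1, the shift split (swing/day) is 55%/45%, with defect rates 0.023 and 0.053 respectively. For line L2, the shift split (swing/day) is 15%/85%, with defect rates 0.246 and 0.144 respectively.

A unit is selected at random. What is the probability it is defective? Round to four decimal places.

0.1298

P(D|L1) = 0.55·0.023 + 0.45·0.053 = 0.01265 + 0.02385 = 0.0365
P(D|L2) = 0.15·0.246 + 0.85·0.144 = 0.0369 + 0.1224 = 0.1593
Then overall,
P(D) = 0.24·0.0365 + 0.76·0.1593
      = 0.00876 + 0.121068 = 0.129828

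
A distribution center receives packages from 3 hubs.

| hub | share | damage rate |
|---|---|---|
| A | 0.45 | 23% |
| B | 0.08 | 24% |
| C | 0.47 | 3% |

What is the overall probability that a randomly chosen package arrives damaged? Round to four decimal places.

P(D) ≈ 0.1368

P(D) = P(D|A)·P(A) + P(D|B)·P(B) + P(D|C)·P(C)
      = 0.23·0.45 + 0.24·0.08 + 0.03·0.47
      = 0.1035 + 0.0192 + 0.0141 = 0.1368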